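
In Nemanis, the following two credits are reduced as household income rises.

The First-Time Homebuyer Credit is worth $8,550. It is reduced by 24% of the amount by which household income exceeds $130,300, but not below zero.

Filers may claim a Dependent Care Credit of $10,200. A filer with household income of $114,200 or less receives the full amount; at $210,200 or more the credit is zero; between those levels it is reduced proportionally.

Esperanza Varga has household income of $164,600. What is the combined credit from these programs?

First-Time Homebuyer Credit: 24% of the $34,300 excess over $130,300 is $8,232; credit = $8,550 − $8,232 = $318.
Dependent Care Credit: $164,600 is $50,400 into a $96,000 phase-out range, leaving 45,600/96,000 of the credit: $10,200 × 45,600/96,000 = $4,845.
Total: $318 + $4,845 = $5,163.

$5,163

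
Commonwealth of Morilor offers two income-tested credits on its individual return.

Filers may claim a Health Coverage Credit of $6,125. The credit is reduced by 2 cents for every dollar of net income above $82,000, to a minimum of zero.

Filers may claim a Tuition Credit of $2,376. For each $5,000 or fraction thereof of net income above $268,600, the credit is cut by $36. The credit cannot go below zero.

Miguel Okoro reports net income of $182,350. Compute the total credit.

$6,494

Health Coverage Credit: 2% of the $100,350 excess over $82,000 is $2,007; credit = $6,125 − $2,007 = $4,118.
Tuition Credit: $182,350 is at or below the $268,600 threshold, so the full $2,376 applies.
Total: $4,118 + $2,376 = $6,494.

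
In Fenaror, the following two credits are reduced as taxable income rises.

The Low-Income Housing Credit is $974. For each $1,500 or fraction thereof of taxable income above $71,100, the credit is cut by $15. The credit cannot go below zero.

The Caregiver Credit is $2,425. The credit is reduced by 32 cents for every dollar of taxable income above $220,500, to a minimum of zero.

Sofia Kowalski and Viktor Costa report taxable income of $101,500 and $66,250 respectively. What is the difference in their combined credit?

Sofia ($101,500): Low-Income Housing Credit: income exceeds $71,100 by $30,400, which is 21 full-or-partial $1,500 increments; reduction = 21 × $15 = $315, leaving $659. Caregiver Credit: $101,500 is at or below the $220,500 threshold, so the full $2,425 applies. total $659 + $2,425 = $3,084
Viktor ($66,250): Low-Income Housing Credit: $66,250 is at or below the $71,100 threshold, so the full $974 applies. Caregiver Credit: $66,250 is at or below the $220,500 threshold, so the full $2,425 applies. total $974 + $2,425 = $3,399
Difference: |$3,084 − $3,399| = $315.

$315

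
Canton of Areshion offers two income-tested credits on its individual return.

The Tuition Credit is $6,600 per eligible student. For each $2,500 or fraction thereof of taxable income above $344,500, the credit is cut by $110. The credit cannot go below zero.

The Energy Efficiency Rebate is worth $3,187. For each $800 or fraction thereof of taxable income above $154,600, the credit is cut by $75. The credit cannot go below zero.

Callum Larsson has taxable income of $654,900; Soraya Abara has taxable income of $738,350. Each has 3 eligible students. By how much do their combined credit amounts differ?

Callum ($654,900): Tuition Credit: base = 3 × $6,600 = $19,800. income exceeds $344,500 by $310,400, which is 125 full-or-partial $2,500 increments; reduction = 125 × $110 = $13,750, leaving $6,050. Energy Efficiency Rebate: income exceeds $154,600 by $500,300 → 626 increments × $75 = $46,950 ≥ base, so the credit is $0. total $6,050 + $0 = $6,050
Soraya ($738,350): Tuition Credit: base = 3 × $6,600 = $19,800. income exceeds $344,500 by $393,850, which is 158 full-or-partial $2,500 increments; reduction = 158 × $110 = $17,380, leaving $2,420. Energy Efficiency Rebate: income exceeds $154,600 by $583,750 → 730 increments × $75 = $54,750 ≥ base, so the credit is $0. total $2,420 + $0 = $2,420
Difference: |$6,050 − $2,420| = $3,630.

$3,630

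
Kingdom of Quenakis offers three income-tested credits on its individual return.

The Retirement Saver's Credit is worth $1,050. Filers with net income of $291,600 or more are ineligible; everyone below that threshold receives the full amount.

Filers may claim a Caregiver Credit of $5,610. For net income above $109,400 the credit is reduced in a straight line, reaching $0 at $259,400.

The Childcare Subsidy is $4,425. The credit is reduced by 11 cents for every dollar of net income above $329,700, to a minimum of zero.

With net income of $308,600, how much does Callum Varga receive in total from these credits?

Retirement Saver's Credit: $308,600 meets or exceeds the $291,600 cutoff, so the credit is $0.
Caregiver Credit: $308,600 is at or above $259,400, so the credit is $0.
Childcare Subsidy: $308,600 is at or below the $329,700 threshold, so the full $4,425 applies.
Total: $0 + $0 + $4,425 = $4,425.

$4,425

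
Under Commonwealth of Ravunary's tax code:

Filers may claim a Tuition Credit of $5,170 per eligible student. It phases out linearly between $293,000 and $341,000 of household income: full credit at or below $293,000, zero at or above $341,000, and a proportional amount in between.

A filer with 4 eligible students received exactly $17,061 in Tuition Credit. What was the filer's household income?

Full credit = 4 × $5,170 = $20,680.
$17,061 is 17,061/20,680 of the full $20,680, so 3,619/20,680 of the $48,000 range has been used: income = $293,000 + $48,000 × 3,619/20,680 = $301,400.

$301,400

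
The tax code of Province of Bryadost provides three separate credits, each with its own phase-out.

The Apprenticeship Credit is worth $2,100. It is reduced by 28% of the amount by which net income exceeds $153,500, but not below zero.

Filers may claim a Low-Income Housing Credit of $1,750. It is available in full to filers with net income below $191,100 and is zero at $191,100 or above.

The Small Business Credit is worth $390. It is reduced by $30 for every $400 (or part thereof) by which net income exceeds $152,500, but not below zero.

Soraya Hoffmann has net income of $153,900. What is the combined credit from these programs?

$4,008

Apprenticeship Credit: 28% of the $400 excess over $153,500 is $112; credit = $2,100 − $112 = $1,988.
Low-Income Housing Credit: $153,900 is below the $191,100 cutoff, so the full $1,750 applies.
Small Business Credit: income exceeds $152,500 by $1,400, which is 4 full-or-partial $400 increments; reduction = 4 × $30 = $120, leaving $270.
Total: $1,988 + $1,750 + $270 = $4,008.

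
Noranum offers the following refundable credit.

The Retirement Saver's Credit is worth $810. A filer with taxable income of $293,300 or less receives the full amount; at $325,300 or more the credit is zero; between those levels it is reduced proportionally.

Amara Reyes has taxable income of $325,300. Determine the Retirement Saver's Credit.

Retirement Saver's Credit: $325,300 is at or above $325,300, so the credit is $0.

$0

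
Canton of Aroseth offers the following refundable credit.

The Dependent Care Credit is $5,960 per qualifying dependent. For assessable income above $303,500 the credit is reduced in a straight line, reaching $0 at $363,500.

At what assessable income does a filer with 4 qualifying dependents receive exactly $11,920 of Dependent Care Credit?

$333,500

Full credit = 4 × $5,960 = $23,840.
$11,920 is 11,920/23,840 of the full $23,840, so 11,920/23,840 of the $60,000 range has been used: income = $303,500 + $60,000 × 11,920/23,840 = $333,500.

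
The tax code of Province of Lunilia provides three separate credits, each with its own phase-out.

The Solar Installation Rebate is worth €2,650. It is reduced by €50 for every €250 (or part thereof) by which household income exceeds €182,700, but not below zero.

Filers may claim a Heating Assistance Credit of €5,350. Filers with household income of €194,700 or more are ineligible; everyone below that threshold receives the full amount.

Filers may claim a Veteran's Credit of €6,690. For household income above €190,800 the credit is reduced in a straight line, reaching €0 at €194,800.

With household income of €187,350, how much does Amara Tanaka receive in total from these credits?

Solar Installation Rebate: income exceeds €182,700 by €4,650, which is 19 full-or-partial €250 increments; reduction = 19 × €50 = €950, leaving €1,700.
Heating Assistance Credit: €187,350 is below the €194,700 cutoff, so the full €5,350 applies.
Veteran's Credit: €187,350 is at or below the €190,800 threshold, so the full €6,690 applies.
Total: €1,700 + €5,350 + €6,690 = €13,740.

€13,740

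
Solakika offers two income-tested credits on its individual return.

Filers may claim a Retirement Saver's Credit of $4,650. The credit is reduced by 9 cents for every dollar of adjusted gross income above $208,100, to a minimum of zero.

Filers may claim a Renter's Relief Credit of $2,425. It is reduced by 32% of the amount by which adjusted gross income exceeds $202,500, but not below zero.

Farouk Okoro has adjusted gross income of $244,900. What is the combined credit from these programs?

Retirement Saver's Credit: 9% of the $36,800 excess over $208,100 is $3,312; credit = $4,650 − $3,312 = $1,338.
Renter's Relief Credit: 32% of the $42,400 excess over $202,500 is $13,568 ≥ base, so the credit is $0.
Total: $1,338 + $0 = $1,338.

$1,338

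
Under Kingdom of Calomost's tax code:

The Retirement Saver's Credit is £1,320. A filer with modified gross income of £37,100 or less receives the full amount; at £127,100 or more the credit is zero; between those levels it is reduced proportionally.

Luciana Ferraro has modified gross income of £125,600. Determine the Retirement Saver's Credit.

Retirement Saver's Credit: £125,600 is £88,500 into a £90,000 phase-out range, leaving 1,500/90,000 of the credit: £1,320 × 1,500/90,000 = £22.

£22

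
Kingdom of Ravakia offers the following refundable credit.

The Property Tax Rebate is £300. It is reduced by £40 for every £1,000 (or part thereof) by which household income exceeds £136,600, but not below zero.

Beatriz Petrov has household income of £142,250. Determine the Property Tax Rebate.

£60

Property Tax Rebate: income exceeds £136,600 by £5,650, which is 6 full-or-partial £1,000 increments; reduction = 6 × £40 = £240, leaving £60.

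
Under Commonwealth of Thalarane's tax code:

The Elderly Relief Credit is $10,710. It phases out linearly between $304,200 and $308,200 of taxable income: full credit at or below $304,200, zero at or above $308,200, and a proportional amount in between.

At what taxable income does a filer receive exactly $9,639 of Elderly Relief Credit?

$9,639 is 9,639/10,710 of the full $10,710, so 1,071/10,710 of the $4,000 range has been used: income = $304,200 + $4,000 × 1,071/10,710 = $304,600.

$304,600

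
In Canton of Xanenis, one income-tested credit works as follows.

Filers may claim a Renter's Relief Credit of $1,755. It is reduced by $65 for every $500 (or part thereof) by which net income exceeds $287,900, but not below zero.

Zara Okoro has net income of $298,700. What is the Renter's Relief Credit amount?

Renter's Relief Credit: income exceeds $287,900 by $10,800, which is 22 full-or-partial $500 increments; reduction = 22 × $65 = $1,430, leaving $325.

$325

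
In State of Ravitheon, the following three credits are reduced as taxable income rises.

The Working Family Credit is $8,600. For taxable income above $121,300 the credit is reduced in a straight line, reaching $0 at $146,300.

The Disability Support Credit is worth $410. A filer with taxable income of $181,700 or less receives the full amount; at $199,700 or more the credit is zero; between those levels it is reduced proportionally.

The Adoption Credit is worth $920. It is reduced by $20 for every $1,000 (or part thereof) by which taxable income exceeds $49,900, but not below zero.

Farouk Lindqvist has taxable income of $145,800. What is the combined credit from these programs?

$582

Working Family Credit: $145,800 is $24,500 into a $25,000 phase-out range, leaving 500/25,000 of the credit: $8,600 × 500/25,000 = $172.
Disability Support Credit: $145,800 is at or below the $181,700 threshold, so the full $410 applies.
Adoption Credit: income exceeds $49,900 by $95,900 → 96 increments × $20 = $1,920 ≥ base, so the credit is $0.
Total: $172 + $410 + $0 = $582.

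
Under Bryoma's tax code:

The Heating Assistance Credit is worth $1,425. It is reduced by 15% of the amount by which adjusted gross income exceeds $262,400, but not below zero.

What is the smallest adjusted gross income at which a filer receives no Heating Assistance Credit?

$271,900

The credit falls by 15% of each dollar above $262,400, so it reaches zero when the excess is $1,425 / 15% = $9,500: income = $262,400 + $9,500 = $271,900.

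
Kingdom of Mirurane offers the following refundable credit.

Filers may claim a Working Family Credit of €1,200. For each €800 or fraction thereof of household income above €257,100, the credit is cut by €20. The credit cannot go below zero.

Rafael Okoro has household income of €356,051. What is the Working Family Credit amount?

€0

Working Family Credit: income exceeds €257,100 by €98,951 → 124 increments × €20 = €2,480 ≥ base, so the credit is €0.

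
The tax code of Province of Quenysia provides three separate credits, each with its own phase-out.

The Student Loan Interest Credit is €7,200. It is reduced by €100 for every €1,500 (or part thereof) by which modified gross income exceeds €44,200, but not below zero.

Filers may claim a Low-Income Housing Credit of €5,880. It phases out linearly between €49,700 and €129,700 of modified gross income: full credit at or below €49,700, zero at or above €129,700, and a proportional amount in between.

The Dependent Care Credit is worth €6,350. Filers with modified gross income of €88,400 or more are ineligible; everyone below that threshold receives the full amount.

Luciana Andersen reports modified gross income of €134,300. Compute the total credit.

Student Loan Interest Credit: income exceeds €44,200 by €90,100, which is 61 full-or-partial €1,500 increments; reduction = 61 × €100 = €6,100, leaving €1,100.
Low-Income Housing Credit: €134,300 is at or above €129,700, so the credit is €0.
Dependent Care Credit: €134,300 meets or exceeds the €88,400 cutoff, so the credit is €0.
Total: €1,100 + €0 + €0 = €1,100.

€1,100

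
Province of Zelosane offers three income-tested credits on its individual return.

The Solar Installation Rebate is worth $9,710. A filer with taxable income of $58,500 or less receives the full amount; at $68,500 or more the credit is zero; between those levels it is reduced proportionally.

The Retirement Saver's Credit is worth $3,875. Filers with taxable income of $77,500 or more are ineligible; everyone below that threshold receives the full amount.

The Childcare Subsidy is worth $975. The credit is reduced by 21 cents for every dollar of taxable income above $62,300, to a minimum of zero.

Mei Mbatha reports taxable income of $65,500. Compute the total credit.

Solar Installation Rebate: $65,500 is $7,000 into a $10,000 phase-out range, leaving 3,000/10,000 of the credit: $9,710 × 3,000/10,000 = $2,913.
Retirement Saver's Credit: $65,500 is below the $77,500 cutoff, so the full $3,875 applies.
Childcare Subsidy: 21% of the $3,200 excess over $62,300 is $672; credit = $975 − $672 = $303.
Total: $2,913 + $3,875 + $303 = $7,091.

$7,091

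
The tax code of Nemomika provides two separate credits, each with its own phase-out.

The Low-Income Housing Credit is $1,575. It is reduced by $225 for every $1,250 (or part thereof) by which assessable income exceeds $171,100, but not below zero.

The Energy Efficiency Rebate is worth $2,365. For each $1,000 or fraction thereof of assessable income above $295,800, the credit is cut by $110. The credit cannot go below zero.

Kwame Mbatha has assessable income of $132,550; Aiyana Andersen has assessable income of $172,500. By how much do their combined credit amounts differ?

Kwame ($132,550): Low-Income Housing Credit: $132,550 is at or below the $171,100 threshold, so the full $1,575 applies. Energy Efficiency Rebate: $132,550 is at or below the $295,800 threshold, so the full $2,365 applies. total $1,575 + $2,365 = $3,940
Aiyana ($172,500): Low-Income Housing Credit: income exceeds $171,100 by $1,400, which is 2 full-or-partial $1,250 increments; reduction = 2 × $225 = $450, leaving $1,125. Energy Efficiency Rebate: $172,500 is at or below the $295,800 threshold, so the full $2,365 applies. total $1,125 + $2,365 = $3,490
Difference: |$3,940 − $3,490| = $450.

$450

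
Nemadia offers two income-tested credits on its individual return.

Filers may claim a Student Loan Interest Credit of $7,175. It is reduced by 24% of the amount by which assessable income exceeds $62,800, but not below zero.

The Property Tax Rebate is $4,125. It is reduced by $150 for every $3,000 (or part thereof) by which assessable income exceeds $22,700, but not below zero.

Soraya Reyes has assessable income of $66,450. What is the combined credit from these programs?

$8,174

Student Loan Interest Credit: 24% of the $3,650 excess over $62,800 is $876; credit = $7,175 − $876 = $6,299.
Property Tax Rebate: income exceeds $22,700 by $43,750, which is 15 full-or-partial $3,000 increments; reduction = 15 × $150 = $2,250, leaving $1,875.
Total: $6,299 + $1,875 = $8,174.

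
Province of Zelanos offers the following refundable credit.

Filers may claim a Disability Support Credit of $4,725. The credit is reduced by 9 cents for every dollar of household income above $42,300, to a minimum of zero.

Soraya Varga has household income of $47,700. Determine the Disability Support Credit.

Disability Support Credit: 9% of the $5,400 excess over $42,300 is $486; credit = $4,725 − $486 = $4,239.

$4,239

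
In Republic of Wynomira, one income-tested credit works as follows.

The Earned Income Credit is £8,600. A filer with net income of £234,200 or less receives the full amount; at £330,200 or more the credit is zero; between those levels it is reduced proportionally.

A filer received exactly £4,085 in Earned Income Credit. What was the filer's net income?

£284,600

£4,085 is 4,085/8,600 of the full £8,600, so 4,515/8,600 of the £96,000 range has been used: income = £234,200 + £96,000 × 4,515/8,600 = £284,600.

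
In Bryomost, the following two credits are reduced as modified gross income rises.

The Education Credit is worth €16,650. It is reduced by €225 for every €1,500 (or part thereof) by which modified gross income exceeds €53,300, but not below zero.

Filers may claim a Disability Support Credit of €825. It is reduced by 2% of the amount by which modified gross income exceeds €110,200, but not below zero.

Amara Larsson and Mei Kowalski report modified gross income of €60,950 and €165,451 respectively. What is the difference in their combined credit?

€16,125

Amara (€60,950): Education Credit: income exceeds €53,300 by €7,650, which is 6 full-or-partial €1,500 increments; reduction = 6 × €225 = €1,350, leaving €15,300. Disability Support Credit: €60,950 is at or below the €110,200 threshold, so the full €825 applies. total €15,300 + €825 = €16,125
Mei (€165,451): Education Credit: income exceeds €53,300 by €112,151 → 75 increments × €225 = €16,875 ≥ base, so the credit is €0. Disability Support Credit: 2% of the €55,251 excess over €110,200 is €1,105.02 ≥ base, so the credit is €0. total €0 + €0 = €0
Difference: |€16,125 − €0| = €16,125.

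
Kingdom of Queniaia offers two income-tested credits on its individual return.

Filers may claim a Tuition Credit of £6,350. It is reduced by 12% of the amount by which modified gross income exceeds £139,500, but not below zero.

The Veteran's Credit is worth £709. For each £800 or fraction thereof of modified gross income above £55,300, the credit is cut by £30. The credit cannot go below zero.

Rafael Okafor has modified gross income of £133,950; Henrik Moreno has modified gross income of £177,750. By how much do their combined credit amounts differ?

Rafael (£133,950): Tuition Credit: £133,950 is at or below the £139,500 threshold, so the full £6,350 applies. Veteran's Credit: income exceeds £55,300 by £78,650 → 99 increments × £30 = £2,970 ≥ base, so the credit is £0. total £6,350 + £0 = £6,350
Henrik (£177,750): Tuition Credit: 12% of the £38,250 excess over £139,500 is £4,590; credit = £6,350 − £4,590 = £1,760. Veteran's Credit: income exceeds £55,300 by £122,450 → 154 increments × £30 = £4,620 ≥ base, so the credit is £0. total £1,760 + £0 = £1,760
Difference: |£6,350 − £1,760| = £4,590.

£4,590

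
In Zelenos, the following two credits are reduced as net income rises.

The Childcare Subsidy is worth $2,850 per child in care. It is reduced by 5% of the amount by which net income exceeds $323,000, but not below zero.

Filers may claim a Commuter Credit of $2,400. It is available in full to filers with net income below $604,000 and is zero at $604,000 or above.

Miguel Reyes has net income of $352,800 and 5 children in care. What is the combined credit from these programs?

$15,160

Childcare Subsidy: base = 5 × $2,850 = $14,250. 5% of the $29,800 excess over $323,000 is $1,490; credit = $14,250 − $1,490 = $12,760.
Commuter Credit: $352,800 is below the $604,000 cutoff, so the full $2,400 applies.
Total: $12,760 + $2,400 = $15,160.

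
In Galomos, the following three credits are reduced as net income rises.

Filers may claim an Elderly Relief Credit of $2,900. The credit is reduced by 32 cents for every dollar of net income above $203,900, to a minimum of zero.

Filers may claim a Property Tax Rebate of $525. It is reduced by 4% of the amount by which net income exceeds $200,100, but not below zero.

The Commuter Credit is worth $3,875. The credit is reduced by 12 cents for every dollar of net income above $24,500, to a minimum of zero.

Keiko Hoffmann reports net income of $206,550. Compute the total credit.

Elderly Relief Credit: 32% of the $2,650 excess over $203,900 is $848; credit = $2,900 − $848 = $2,052.
Property Tax Rebate: 4% of the $6,450 excess over $200,100 is $258; credit = $525 − $258 = $267.
Commuter Credit: 12% of the $182,050 excess over $24,500 is $21,846 ≥ base, so the credit is $0.
Total: $2,052 + $267 + $0 = $2,319.

$2,319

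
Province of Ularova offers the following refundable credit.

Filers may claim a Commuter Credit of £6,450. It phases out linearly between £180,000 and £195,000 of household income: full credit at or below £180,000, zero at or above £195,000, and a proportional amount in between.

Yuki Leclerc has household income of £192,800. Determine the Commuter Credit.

£946

Commuter Credit: £192,800 is £12,800 into a £15,000 phase-out range, leaving 2,200/15,000 of the credit: £6,450 × 2,200/15,000 = £946.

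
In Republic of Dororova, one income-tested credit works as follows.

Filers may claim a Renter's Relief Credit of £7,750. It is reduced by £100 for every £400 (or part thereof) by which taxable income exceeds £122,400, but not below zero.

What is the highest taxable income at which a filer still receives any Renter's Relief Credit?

£153,200

After 77 increments the reduction is 77 × £100 = £7,700, leaving £50; one more increment wipes it out. Increment 77 ends at excess 77 × £400 = £30,800, so the highest qualifying income is £122,400 + £30,800 = £153,200.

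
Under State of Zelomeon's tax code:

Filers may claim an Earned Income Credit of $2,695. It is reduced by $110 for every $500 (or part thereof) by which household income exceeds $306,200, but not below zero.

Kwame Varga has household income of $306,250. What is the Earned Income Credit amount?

Earned Income Credit: income exceeds $306,200 by $50, which is 1 full-or-partial $500 increment; reduction = 1 × $110 = $110, leaving $2,585.

$2,585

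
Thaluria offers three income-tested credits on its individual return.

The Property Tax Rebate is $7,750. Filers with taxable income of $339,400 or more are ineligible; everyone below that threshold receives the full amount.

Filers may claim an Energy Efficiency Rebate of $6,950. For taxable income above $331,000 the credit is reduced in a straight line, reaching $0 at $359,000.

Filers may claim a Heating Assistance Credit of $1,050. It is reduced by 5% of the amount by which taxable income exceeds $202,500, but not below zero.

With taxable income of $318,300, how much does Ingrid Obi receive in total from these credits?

$14,700

Property Tax Rebate: $318,300 is below the $339,400 cutoff, so the full $7,750 applies.
Energy Efficiency Rebate: $318,300 is at or below the $331,000 threshold, so the full $6,950 applies.
Heating Assistance Credit: 5% of the $115,800 excess over $202,500 is $5,790 ≥ base, so the credit is $0.
Total: $7,750 + $6,950 + $0 = $14,700.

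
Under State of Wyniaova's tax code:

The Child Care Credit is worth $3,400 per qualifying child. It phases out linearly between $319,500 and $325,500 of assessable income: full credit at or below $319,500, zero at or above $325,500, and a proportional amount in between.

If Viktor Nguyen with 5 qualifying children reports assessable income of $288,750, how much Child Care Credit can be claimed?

$17,000

Child Care Credit: base = 5 × $3,400 = $17,000. $288,750 is at or below the $319,500 threshold, so the full $17,000 applies.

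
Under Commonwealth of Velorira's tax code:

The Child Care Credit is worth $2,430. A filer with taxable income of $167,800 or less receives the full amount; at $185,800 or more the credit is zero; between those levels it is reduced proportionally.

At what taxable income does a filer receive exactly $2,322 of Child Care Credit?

$2,322 is 2,322/2,430 of the full $2,430, so 108/2,430 of the $18,000 range has been used: income = $167,800 + $18,000 × 108/2,430 = $168,600.

$168,600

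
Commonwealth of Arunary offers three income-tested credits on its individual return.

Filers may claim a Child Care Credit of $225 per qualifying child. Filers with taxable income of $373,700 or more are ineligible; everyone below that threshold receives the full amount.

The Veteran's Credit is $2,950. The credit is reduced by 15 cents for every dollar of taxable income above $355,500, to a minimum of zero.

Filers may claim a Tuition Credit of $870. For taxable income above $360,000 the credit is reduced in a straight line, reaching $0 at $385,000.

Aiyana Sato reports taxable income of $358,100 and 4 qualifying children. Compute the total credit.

$4,330

Child Care Credit: base = 4 × $225 = $900. $358,100 is below the $373,700 cutoff, so the full $900 applies.
Veteran's Credit: 15% of the $2,600 excess over $355,500 is $390; credit = $2,950 − $390 = $2,560.
Tuition Credit: $358,100 is at or below the $360,000 threshold, so the full $870 applies.
Total: $900 + $2,560 + $870 = $4,330.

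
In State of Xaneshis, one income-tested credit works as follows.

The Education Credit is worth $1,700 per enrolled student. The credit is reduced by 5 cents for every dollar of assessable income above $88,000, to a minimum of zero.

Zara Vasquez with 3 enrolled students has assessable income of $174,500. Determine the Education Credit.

$775

Education Credit: base = 3 × $1,700 = $5,100. 5% of the $86,500 excess over $88,000 is $4,325; credit = $5,100 − $4,325 = $775.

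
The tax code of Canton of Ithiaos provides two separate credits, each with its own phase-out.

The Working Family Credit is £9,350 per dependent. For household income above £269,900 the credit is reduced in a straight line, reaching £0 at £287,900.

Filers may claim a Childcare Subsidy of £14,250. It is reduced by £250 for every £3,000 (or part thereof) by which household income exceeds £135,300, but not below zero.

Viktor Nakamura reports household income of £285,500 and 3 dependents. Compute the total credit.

Working Family Credit: base = 3 × £9,350 = £28,050. £285,500 is £15,600 into a £18,000 phase-out range, leaving 2,400/18,000 of the credit: £28,050 × 2,400/18,000 = £3,740.
Childcare Subsidy: income exceeds £135,300 by £150,200, which is 51 full-or-partial £3,000 increments; reduction = 51 × £250 = £12,750, leaving £1,500.
Total: £3,740 + £1,500 = £5,240.

£5,240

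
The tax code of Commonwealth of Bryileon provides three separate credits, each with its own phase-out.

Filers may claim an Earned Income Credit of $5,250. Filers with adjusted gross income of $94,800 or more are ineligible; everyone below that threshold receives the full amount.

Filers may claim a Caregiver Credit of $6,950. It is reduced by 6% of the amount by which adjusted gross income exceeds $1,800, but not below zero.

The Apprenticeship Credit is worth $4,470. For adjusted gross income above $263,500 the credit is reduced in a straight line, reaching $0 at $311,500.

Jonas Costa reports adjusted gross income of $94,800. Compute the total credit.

Earned Income Credit: $94,800 meets or exceeds the $94,800 cutoff, so the credit is $0.
Caregiver Credit: 6% of the $93,000 excess over $1,800 is $5,580; credit = $6,950 − $5,580 = $1,370.
Apprenticeship Credit: $94,800 is at or below the $263,500 threshold, so the full $4,470 applies.
Total: $0 + $1,370 + $4,470 = $5,840.

$5,840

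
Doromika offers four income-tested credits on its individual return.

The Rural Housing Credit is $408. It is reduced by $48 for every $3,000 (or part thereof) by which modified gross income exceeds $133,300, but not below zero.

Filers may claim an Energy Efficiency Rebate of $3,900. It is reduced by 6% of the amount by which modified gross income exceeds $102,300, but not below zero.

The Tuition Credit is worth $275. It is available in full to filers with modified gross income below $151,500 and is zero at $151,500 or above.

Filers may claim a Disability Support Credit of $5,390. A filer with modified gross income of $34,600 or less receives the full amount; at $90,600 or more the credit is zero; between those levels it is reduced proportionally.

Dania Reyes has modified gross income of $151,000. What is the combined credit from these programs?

Rural Housing Credit: income exceeds $133,300 by $17,700, which is 6 full-or-partial $3,000 increments; reduction = 6 × $48 = $288, leaving $120.
Energy Efficiency Rebate: 6% of the $48,700 excess over $102,300 is $2,922; credit = $3,900 − $2,922 = $978.
Tuition Credit: $151,000 is below the $151,500 cutoff, so the full $275 applies.
Disability Support Credit: $151,000 is at or above $90,600, so the credit is $0.
Total: $120 + $978 + $275 + $0 = $1,373.

$1,373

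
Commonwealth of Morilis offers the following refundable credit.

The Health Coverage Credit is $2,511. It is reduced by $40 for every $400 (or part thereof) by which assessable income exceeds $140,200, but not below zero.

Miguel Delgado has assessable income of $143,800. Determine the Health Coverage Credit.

$2,151

Health Coverage Credit: income exceeds $140,200 by $3,600, which is 9 full-or-partial $400 increments; reduction = 9 × $40 = $360, leaving $2,151.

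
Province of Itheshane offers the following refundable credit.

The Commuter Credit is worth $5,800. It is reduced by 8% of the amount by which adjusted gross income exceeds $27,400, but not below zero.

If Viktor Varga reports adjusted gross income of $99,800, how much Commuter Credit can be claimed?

Commuter Credit: 8% of the $72,400 excess over $27,400 is $5,792; credit = $5,800 − $5,792 = $8.

$8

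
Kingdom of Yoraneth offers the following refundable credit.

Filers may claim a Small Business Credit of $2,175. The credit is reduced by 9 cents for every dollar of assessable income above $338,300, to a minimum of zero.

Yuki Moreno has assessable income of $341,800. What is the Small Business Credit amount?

$1,860

Small Business Credit: 9% of the $3,500 excess over $338,300 is $315; credit = $2,175 − $315 = $1,860.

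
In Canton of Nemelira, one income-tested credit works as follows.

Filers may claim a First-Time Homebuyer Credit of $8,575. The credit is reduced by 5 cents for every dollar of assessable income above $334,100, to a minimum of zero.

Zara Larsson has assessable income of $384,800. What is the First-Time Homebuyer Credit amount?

First-Time Homebuyer Credit: 5% of the $50,700 excess over $334,100 is $2,535; credit = $8,575 − $2,535 = $6,040.

$6,040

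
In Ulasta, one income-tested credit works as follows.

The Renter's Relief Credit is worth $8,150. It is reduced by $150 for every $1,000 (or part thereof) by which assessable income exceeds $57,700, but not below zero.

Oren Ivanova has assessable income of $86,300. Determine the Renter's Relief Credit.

$3,800

Renter's Relief Credit: income exceeds $57,700 by $28,600, which is 29 full-or-partial $1,000 increments; reduction = 29 × $150 = $4,350, leaving $3,800.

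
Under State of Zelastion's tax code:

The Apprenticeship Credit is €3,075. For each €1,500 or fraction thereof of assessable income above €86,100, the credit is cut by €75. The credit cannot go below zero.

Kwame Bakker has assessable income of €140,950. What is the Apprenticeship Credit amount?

€300

Apprenticeship Credit: income exceeds €86,100 by €54,850, which is 37 full-or-partial €1,500 increments; reduction = 37 × €75 = €2,775, leaving €300.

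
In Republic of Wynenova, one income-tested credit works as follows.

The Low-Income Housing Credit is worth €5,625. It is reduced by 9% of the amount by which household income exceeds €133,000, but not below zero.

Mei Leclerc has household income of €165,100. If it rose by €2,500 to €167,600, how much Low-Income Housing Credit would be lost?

€225

At €165,100 — 9% of the €32,100 excess over €133,000 is €2,889; credit = €5,625 − €2,889 = €2,736.
At €167,600 — 9% of the €34,600 excess over €133,000 is €3,114; credit = €5,625 − €3,114 = €2,511.
Lost: €2,736 − €2,511 = €225.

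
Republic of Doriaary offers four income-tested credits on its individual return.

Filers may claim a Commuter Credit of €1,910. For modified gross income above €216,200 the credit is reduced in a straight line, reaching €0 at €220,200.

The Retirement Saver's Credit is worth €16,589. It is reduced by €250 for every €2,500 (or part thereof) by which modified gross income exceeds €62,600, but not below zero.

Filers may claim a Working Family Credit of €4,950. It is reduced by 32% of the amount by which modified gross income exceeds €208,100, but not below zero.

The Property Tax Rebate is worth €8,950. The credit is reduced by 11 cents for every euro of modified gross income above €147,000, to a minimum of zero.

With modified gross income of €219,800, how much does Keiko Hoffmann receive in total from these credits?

€3,178

Commuter Credit: €219,800 is €3,600 into a €4,000 phase-out range, leaving 400/4,000 of the credit: €1,910 × 400/4,000 = €191.
Retirement Saver's Credit: income exceeds €62,600 by €157,200, which is 63 full-or-partial €2,500 increments; reduction = 63 × €250 = €15,750, leaving €839.
Working Family Credit: 32% of the €11,700 excess over €208,100 is €3,744; credit = €4,950 − €3,744 = €1,206.
Property Tax Rebate: 11% of the €72,800 excess over €147,000 is €8,008; credit = €8,950 − €8,008 = €942.
Total: €191 + €839 + €1,206 + €942 = €3,178.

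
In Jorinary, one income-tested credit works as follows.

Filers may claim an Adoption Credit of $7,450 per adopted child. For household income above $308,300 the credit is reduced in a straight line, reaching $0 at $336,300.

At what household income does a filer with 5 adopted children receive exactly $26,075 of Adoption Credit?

Full credit = 5 × $7,450 = $37,250.
$26,075 is 26,075/37,250 of the full $37,250, so 11,175/37,250 of the $28,000 range has been used: income = $308,300 + $28,000 × 11,175/37,250 = $316,700.

$316,700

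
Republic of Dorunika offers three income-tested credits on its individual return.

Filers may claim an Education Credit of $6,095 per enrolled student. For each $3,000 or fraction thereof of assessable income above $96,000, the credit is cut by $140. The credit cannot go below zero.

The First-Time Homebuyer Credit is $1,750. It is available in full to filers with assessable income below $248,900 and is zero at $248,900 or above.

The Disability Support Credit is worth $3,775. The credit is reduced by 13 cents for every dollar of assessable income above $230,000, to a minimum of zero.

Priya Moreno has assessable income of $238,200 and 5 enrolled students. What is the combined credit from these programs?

Education Credit: base = 5 × $6,095 = $30,475. income exceeds $96,000 by $142,200, which is 48 full-or-partial $3,000 increments; reduction = 48 × $140 = $6,720, leaving $23,755.
First-Time Homebuyer Credit: $238,200 is below the $248,900 cutoff, so the full $1,750 applies.
Disability Support Credit: 13% of the $8,200 excess over $230,000 is $1,066; credit = $3,775 − $1,066 = $2,709.
Total: $23,755 + $1,750 + $2,709 = $28,214.

$28,214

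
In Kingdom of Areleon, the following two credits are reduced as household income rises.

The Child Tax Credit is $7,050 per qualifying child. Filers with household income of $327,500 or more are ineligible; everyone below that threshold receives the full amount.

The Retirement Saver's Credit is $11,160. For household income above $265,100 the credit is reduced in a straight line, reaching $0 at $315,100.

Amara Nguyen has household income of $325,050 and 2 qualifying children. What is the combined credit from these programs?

Child Tax Credit: base = 2 × $7,050 = $14,100. $325,050 is below the $327,500 cutoff, so the full $14,100 applies.
Retirement Saver's Credit: $325,050 is at or above $315,100, so the credit is $0.
Total: $14,100 + $0 = $14,100.

$14,100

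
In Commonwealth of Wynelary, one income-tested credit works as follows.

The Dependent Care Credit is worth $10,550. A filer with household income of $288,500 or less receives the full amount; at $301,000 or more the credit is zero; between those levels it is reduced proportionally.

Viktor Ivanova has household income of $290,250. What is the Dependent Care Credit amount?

$9,073

Dependent Care Credit: $290,250 is $1,750 into a $12,500 phase-out range, leaving 10,750/12,500 of the credit: $10,550 × 10,750/12,500 = $9,073.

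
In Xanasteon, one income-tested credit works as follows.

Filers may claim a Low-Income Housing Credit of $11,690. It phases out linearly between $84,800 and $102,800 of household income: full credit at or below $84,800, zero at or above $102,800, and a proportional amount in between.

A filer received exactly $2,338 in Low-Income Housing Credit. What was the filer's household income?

$99,200

$2,338 is 2,338/11,690 of the full $11,690, so 9,352/11,690 of the $18,000 range has been used: income = $84,800 + $18,000 × 9,352/11,690 = $99,200.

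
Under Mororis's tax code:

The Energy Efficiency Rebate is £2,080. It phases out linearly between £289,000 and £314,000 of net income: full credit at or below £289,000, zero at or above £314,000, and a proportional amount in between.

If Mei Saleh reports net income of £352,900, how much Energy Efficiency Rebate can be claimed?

£0

Energy Efficiency Rebate: £352,900 is at or above £314,000, so the credit is £0.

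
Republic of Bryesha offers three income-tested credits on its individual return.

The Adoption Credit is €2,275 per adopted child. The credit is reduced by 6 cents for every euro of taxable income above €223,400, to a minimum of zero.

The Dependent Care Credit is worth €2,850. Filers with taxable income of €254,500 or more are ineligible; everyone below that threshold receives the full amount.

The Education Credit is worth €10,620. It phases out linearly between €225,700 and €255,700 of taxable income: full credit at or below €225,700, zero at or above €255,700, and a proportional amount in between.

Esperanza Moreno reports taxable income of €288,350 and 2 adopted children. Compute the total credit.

€653

Adoption Credit: base = 2 × €2,275 = €4,550. 6% of the €64,950 excess over €223,400 is €3,897; credit = €4,550 − €3,897 = €653.
Dependent Care Credit: €288,350 meets or exceeds the €254,500 cutoff, so the credit is €0.
Education Credit: €288,350 is at or above €255,700, so the credit is €0.
Total: €653 + €0 + €0 = €653.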